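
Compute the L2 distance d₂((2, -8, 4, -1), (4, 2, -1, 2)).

√(Σ(x_i - y_i)²) = √((2 - 4)² + (-8 - 2)² + (4 - (-1))² + (-1 - 2)²)
= √((-2)² + (-10)² + 5² + (-3)²) = √(4 + 100 + 25 + 9) = √138 ≈ 11.7473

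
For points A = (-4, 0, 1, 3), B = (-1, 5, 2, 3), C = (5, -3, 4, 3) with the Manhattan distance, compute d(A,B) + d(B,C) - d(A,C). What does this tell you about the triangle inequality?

d(A,B) = 3 + 5 + 1 + 0 = 9, d(B,C) = 6 + 8 + 2 + 0 = 16, d(A,C) = 9 + 3 + 3 + 0 = 15.
d(A,B) + d(B,C) - d(A,C) = 9 + 16 - 15 = 25 - 15 = 10. This is ≥ 0, so the triangle inequality holds for these points.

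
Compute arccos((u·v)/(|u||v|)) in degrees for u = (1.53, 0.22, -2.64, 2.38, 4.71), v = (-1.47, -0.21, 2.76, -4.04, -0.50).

With u = (1.53, 0.22, -2.64, 2.38, 4.71), v = (-1.47, -0.21, 2.76, -4.04, -0.50):
u·v = 1.53·(-1.47) + 0.22·(-0.21) + (-2.64)·2.76 + 2.38·(-4.04) + 4.71·(-0.5) = (-2.2491) + (-0.0462) + (-7.2864) + (-9.6152) + (-2.355) = -21.5519.
|u| = √(1.53² + 0.22² + (-2.64)² + 2.38² + 4.71²) = √(2.3409 + 0.0484 + 6.9696 + 5.6644 + 22.1841) = √37.2074, |v| = √((-1.47)² + (-0.21)² + 2.76² + (-4.04)² + (-0.5)²) = √(2.1609 + 0.0441 + 7.6176 + 16.3216 + 0.25) = √26.3942.
cos θ = (u·v)/(|u||v|) = -21.5519/(√37.2074·√26.3942) ≈ -0.687728
θ = arccos(-0.687728) ≈ 133.45°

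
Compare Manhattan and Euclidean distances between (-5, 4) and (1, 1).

L1 = |-5 - 1| + |4 - 1| = 6 + 3 = 9
L2 = √(6² + 3²) = √45 ≈ 6.7082
L1 ≥ L2 always (equality iff movement is along one axis); L1 > L2 here.
Ratio L1/L2 = 9/√45 ≈ 1.3416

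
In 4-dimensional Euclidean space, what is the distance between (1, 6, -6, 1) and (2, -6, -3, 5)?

√(Σ(x_i - y_i)²) = √((1 - 2)² + (6 - (-6))² + (-6 - (-3))² + (1 - 5)²)
= √((-1)² + 12² + (-3)² + (-4)²) = √(1 + 144 + 9 + 16) = √170 ≈ 13.0384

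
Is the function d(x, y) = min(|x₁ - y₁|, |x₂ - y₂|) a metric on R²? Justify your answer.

No. d fails identity of indiscernibles: take x = (3, 0) and y = (3, 2). Then d(x,y) = min(|3 - 3|, |0 - 2|) = min(0, 2) = 0, yet x ≠ y.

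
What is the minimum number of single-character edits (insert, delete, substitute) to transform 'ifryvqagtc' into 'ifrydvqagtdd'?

Let D[i][j] be the edit distance between the first i characters of 'ifryvqagtc' and the first j characters of 'ifrydvqagtdd', with D[i][0] = i, D[0][j] = j, and D[i][j] = D[i-1][j-1] if the characters match, else 1 + min(D[i-1][j], D[i][j-1], D[i-1][j-1]). Filling the table (rows: prefixes of 'ifryvqagtc', columns: prefixes of 'ifrydvqagtdd'):
     ε  i  f  r  y  d  v  q  a  g  t  d  d
  ε  0  1  2  3  4  5  6  7  8  9 10 11 12
  i  1  0  1  2  3  4  5  6  7  8  9 10 11
  f  2  1  0  1  2  3  4  5  6  7  8  9 10
  r  3  2  1  0  1  2  3  4  5  6  7  8  9
  y  4  3  2  1  0  1  2  3  4  5  6  7  8
  v  5  4  3  2  1  1  1  2  3  4  5  6  7
  q  6  5  4  3  2  2  2  1  2  3  4  5  6
  a  7  6  5  4  3  3  3  2  1  2  3  4  5
  g  8  7  6  5  4  4  4  3  2  1  2  3  4
  t  9  8  7  6  5  5  5  4  3  2  1  2  3
  c 10  9  8  7  6  6  6  5  4  3  2  2  3
The bottom-right entry gives D[10][12] = 3, so no sequence of fewer than 3 edits works. Backtracking through the table gives one optimal edit sequence (3 edits):
  ifryvqagtc → ifrydvqagtc (ins d @5)
  ifrydvqagtc → ifrydvqagtdc (ins d @11)
  ifrydvqagtdc → ifrydvqagtdd (sub c→d @12)
Edit distance = 3.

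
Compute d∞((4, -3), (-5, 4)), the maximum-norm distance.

max(|x_i - y_i|) = max(|4 - (-5)|, |-3 - 4|) = max(9, 7) = 9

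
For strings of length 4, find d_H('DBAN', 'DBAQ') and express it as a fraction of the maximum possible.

Differing positions: 4. Hamming distance = 1. The maximum possible Hamming distance for length-4 strings is 4, so d_H/4 = 1/4 = 0.25.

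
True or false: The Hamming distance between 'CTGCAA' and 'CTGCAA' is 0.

Differing positions: none. Hamming distance = 0, so the claim is true.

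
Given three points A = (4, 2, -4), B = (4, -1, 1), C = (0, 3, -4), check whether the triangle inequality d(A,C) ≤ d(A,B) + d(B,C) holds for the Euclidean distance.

d(A,B) = √(0² + 3² + 5²) = √34 ≈ 5.831, d(B,C) = √(4² + 4² + 5²) = √57 ≈ 7.5498, d(A,C) = √(4² + 1² + 0²) = √17 ≈ 4.1231.
d(A,C) ≈ 4.1231 ≤ 5.831 + 7.5498 = 13.3808. Triangle inequality is satisfied.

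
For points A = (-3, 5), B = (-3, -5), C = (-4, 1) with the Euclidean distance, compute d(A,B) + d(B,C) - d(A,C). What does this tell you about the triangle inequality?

d(A,B) = √(0² + 10²) = √100 = 10, d(B,C) = √(1² + 6²) = √37 ≈ 6.0828, d(A,C) = √(1² + 4²) = √17 ≈ 4.1231.
d(A,B) + d(B,C) - d(A,C) = 10 + 6.0828 - 4.1231 = 16.0828 - 4.1231 = 11.9597 (to 4 decimal places). This is ≥ 0, so the triangle inequality holds for these points.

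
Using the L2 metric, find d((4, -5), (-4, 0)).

√(Σ(x_i - y_i)²) = √((4 - (-4))² + (-5 - 0)²)
= √(8² + (-5)²) = √(64 + 25) = √89 ≈ 9.434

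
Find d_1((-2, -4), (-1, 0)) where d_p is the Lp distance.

Σ|x_i - y_i| = |-2 - (-1)| + |-4 - 0| = 1 + 4 = 5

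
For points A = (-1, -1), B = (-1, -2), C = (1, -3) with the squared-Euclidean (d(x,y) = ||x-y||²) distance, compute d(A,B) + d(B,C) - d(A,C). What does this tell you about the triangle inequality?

d(A,B) = 0² + 1² = 1, d(B,C) = 2² + 1² = 5, d(A,C) = 2² + 2² = 8.
d(A,B) + d(B,C) - d(A,C) = 1 + 5 - 8 = 6 - 8 = -2. This is < 0, so the triangle inequality FAILS for these points (squared-Euclidean is not a metric).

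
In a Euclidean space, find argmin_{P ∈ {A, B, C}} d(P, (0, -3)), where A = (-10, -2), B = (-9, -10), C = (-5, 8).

Distances: d(A) ≈ 10.0499, d(B) ≈ 11.4018, d(C) ≈ 12.083. Nearest: A = (-10, -2) with distance 10.0499.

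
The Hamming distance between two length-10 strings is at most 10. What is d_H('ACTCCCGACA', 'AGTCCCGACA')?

Differing positions: 2. Hamming distance = 1. The maximum possible Hamming distance for length-10 strings is 10, so d_H/10 = 1/10 = 0.1.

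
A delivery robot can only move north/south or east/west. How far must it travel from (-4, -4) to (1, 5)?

Σ|x_i - y_i| = |-4 - 1| + |-4 - 5| = 5 + 9 = 14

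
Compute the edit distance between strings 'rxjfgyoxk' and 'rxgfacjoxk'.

Let D[i][j] be the edit distance between the first i characters of 'rxjfgyoxk' and the first j characters of 'rxgfacjoxk', with D[i][0] = i, D[0][j] = j, and D[i][j] = D[i-1][j-1] if the characters match, else 1 + min(D[i-1][j], D[i][j-1], D[i-1][j-1]). Filling the table (rows: prefixes of 'rxjfgyoxk', columns: prefixes of 'rxgfacjoxk'):
     ε  r  x  g  f  a  c  j  o  x  k
  ε  0  1  2  3  4  5  6  7  8  9 10
  r  1  0  1  2  3  4  5  6  7  8  9
  x  2  1  0  1  2  3  4  5  6  7  8
  j  3  2  1  1  2  3  4  4  5  6  7
  f  4  3  2  2  1  2  3  4  5  6  7
  g  5  4  3  2  2  2  3  4  5  6  7
  y  6  5  4  3  3  3  3  4  5  6  7
  o  7  6  5  4  4  4  4  4  4  5  6
  x  8  7  6  5  5  5  5  5  5  4  5
  k  9  8  7  6  6  6  6  6  6  5  4
The bottom-right entry gives D[9][10] = 4, so no sequence of fewer than 4 edits works. Backtracking through the table gives one optimal edit sequence (4 edits):
  rxjfgyoxk → rxgfgyoxk (sub j→g @3)
  rxgfgyoxk → rxgfagyoxk (ins a @5)
  rxgfagyoxk → rxgfacyoxk (sub g→c @6)
  rxgfacyoxk → rxgfacjoxk (sub y→j @7)
Edit distance = 4.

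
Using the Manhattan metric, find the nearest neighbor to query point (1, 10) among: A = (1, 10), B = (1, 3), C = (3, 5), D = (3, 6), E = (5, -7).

Distances: d(A) = 0, d(B) = 7, d(C) = 7, d(D) = 6, d(E) = 21. Nearest: A = (1, 10) with distance 0.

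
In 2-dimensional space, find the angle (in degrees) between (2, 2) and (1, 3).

With u = (2, 2), v = (1, 3):
u·v = 2·1 + 2·3 = 2 + 6 = 8.
|u| = √(2² + 2²) = √8, |v| = √(1² + 3²) = √10, so |u||v| = √(8·10) = √80.
cos θ = (u·v)/(|u||v|) = 8/√80 ≈ 0.894427
θ = arccos(0.894427) ≈ 26.57°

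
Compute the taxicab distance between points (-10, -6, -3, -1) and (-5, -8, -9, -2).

Σ|x_i - y_i| = |-10 - (-5)| + |-6 - (-8)| + |-3 - (-9)| + |-1 - (-2)| = 5 + 2 + 6 + 1 = 14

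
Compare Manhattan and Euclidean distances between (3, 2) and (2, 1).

L1 = |3 - 2| + |2 - 1| = 1 + 1 = 2
L2 = √(1² + 1²) = √2 ≈ 1.4142
L1 ≥ L2 always (equality iff movement is along one axis); L1 > L2 here.
Ratio L1/L2 = 2/√2 ≈ 1.4142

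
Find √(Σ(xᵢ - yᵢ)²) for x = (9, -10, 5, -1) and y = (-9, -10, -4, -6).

√(Σ(x_i - y_i)²) = √((9 - (-9))² + (-10 - (-10))² + (5 - (-4))² + (-1 - (-6))²)
= √(18² + 0² + 9² + 5²) = √(324 + 0 + 81 + 25) = √430 ≈ 20.7364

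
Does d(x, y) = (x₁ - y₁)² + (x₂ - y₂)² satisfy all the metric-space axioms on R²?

No. The squared Euclidean distance fails the triangle inequality. Counterexample: x = (0, 0), y = (5, 3), z = (10, 6). d(x,z) = 10² + 6² = 136, but d(x,y) + d(y,z) = (5² + 3²) + (5² + 3²) = 34 + 34 = 68. Since 136 > 68, the triangle inequality is violated. (Note: √d, the ordinary Euclidean distance, IS a metric.)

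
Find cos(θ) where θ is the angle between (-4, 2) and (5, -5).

With u = (-4, 2), v = (5, -5):
u·v = (-4)·5 + 2·(-5) = (-20) + (-10) = -30.
|u| = √((-4)² + 2²) = √20, |v| = √(5² + (-5)²) = √50, so |u||v| = √(20·50) = √1000.
cos θ = (u·v)/(|u||v|) = -30/√1000 ≈ -0.9487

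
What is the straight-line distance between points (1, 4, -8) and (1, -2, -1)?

√(Σ(x_i - y_i)²) = √((1 - 1)² + (4 - (-2))² + (-8 - (-1))²)
= √(0² + 6² + (-7)²) = √(0 + 36 + 49) = √85 ≈ 9.2195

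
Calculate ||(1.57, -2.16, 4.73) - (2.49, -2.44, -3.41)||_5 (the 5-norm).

(Σ|x_i - y_i|^5)^(1/5) = (|1.57 - 2.49|^5 + |-2.16 - (-2.44)|^5 + |4.73 - (-3.41)|^5)^(1/5)
= (0.92^5 + 0.28^5 + 8.14^5)^(1/5) ≈ (0.6591 + 0.0017 + 35737.3236)^(1/5) = (35737.9844)^(1/5) ≈ 8.14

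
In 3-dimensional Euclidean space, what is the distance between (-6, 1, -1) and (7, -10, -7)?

√(Σ(x_i - y_i)²) = √((-6 - 7)² + (1 - (-10))² + (-1 - (-7))²)
= √((-13)² + 11² + 6²) = √(169 + 121 + 36) = √326 ≈ 18.0555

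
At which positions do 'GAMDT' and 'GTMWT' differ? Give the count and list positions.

Differing positions: 2, 4. Hamming distance = 2.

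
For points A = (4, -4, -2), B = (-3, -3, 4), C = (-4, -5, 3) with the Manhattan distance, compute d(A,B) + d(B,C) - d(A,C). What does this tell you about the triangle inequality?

d(A,B) = 7 + 1 + 6 = 14, d(B,C) = 1 + 2 + 1 = 4, d(A,C) = 8 + 1 + 5 = 14.
d(A,B) + d(B,C) - d(A,C) = 14 + 4 - 14 = 18 - 14 = 4. This is ≥ 0, so the triangle inequality holds for these points.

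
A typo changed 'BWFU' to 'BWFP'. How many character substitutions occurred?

Differing positions: 4. Hamming distance = 1.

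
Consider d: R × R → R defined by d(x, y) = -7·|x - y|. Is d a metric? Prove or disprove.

No. With c = -7 < 0, d fails non-negativity: d(6, 14) = -7·|6 - 14| = -7·8 = -56 < 0.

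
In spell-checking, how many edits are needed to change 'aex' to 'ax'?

Let D[i][j] be the edit distance between the first i characters of 'aex' and the first j characters of 'ax', with D[i][0] = i, D[0][j] = j, and D[i][j] = D[i-1][j-1] if the characters match, else 1 + min(D[i-1][j], D[i][j-1], D[i-1][j-1]). Filling the table (rows: prefixes of 'aex', columns: prefixes of 'ax'):
     ε  a  x
  ε  0  1  2
  a  1  0  1
  e  2  1  1
  x  3  2  1
The bottom-right entry gives D[3][2] = 1, so no sequence of fewer than 1 edit works. Backtracking through the table gives one optimal edit sequence (1 edit):
  aex → ax (del e @2)
Edit distance = 1.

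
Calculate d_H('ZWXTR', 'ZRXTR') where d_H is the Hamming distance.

Differing positions: 2. Hamming distance = 1.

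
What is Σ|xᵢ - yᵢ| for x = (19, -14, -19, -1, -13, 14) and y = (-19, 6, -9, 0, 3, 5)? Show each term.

Σ|x_i - y_i| = |19 - (-19)| + |-14 - 6| + |-19 - (-9)| + |-1 - 0| + |-13 - 3| + |14 - 5| = 38 + 20 + 10 + 1 + 16 + 9 = 94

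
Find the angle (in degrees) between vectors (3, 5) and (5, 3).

With u = (3, 5), v = (5, 3):
u·v = 3·5 + 5·3 = 15 + 15 = 30.
|u| = √(3² + 5²) = √34, |v| = √(5² + 3²) = √34, so |u||v| = √(34·34) = √1156 = 34.
cos θ = (u·v)/(|u||v|) = 30/34 ≈ 0.882353
θ = arccos(0.882353) ≈ 28.07°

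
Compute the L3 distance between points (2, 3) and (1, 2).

(Σ|x_i - y_i|^3)^(1/3) = (|2 - 1|^3 + |3 - 2|^3)^(1/3)
= (1^3 + 1^3)^(1/3) = (1 + 1)^(1/3) = (2)^(1/3) ≈ 1.2599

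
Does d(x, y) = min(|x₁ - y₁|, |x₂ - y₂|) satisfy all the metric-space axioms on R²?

No. d fails identity of indiscernibles: take x = (0, 0) and y = (0, 9). Then d(x,y) = min(|0 - 0|, |0 - 9|) = min(0, 9) = 0, yet x ≠ y.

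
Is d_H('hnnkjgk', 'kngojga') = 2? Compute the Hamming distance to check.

Differing positions: 1, 3, 4, 7. Hamming distance = 4, so the claim that d_H = 2 is false.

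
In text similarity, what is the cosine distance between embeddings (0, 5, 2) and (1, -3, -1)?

With u = (0, 5, 2), v = (1, -3, -1):
u·v = 0·1 + 5·(-3) + 2·(-1) = 0 + (-15) + (-2) = -17.
|u| = √(0² + 5² + 2²) = √29, |v| = √(1² + (-3)² + (-1)²) = √11, so |u||v| = √(29·11) = √319.
cos θ = (u·v)/(|u||v|) = -17/√319 ≈ -0.9518
Cosine distance = 1 - cos θ ≈ 1 - (-0.9518) = 1.9518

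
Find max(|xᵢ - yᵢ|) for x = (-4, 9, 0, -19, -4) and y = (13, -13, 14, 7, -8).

max(|x_i - y_i|) = max(|-4 - 13|, |9 - (-13)|, |0 - 14|, |-19 - 7|, |-4 - (-8)|) = max(17, 22, 14, 26, 4) = 26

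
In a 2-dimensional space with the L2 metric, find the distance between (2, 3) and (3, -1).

(Σ|x_i - y_i|^2)^(1/2) = (|2 - 3|^2 + |3 - (-1)|^2)^(1/2)
= (1^2 + 4^2)^(1/2) = (1 + 16)^(1/2) = (17)^(1/2) ≈ 4.1231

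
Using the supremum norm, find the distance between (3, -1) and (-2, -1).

max(|x_i - y_i|) = max(|3 - (-2)|, |-1 - (-1)|) = max(5, 0) = 5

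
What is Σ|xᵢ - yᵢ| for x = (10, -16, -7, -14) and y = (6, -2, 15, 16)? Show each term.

Σ|x_i - y_i| = |10 - 6| + |-16 - (-2)| + |-7 - 15| + |-14 - 16| = 4 + 14 + 22 + 30 = 70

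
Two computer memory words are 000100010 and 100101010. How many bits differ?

Differing positions: 1, 6. Hamming distance = 2.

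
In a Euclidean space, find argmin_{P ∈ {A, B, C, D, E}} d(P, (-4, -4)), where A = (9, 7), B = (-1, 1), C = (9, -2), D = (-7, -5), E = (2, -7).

Distances: d(A) ≈ 17.0294, d(B) ≈ 5.831, d(C) ≈ 13.1529, d(D) ≈ 3.1623, d(E) ≈ 6.7082. Nearest: D = (-7, -5) with distance 3.1623.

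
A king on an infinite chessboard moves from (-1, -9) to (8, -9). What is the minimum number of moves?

max(|x_i - y_i|) = max(|-1 - 8|, |-9 - (-9)|) = max(9, 0) = 9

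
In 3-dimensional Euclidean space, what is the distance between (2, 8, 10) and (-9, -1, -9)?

√(Σ(x_i - y_i)²) = √((2 - (-9))² + (8 - (-1))² + (10 - (-9))²)
= √(11² + 9² + 19²) = √(121 + 81 + 361) = √563 ≈ 23.7276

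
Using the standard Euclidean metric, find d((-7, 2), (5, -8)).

√(Σ(x_i - y_i)²) = √((-7 - 5)² + (2 - (-8))²)
= √((-12)² + 10²) = √(144 + 100) = √244 ≈ 15.6205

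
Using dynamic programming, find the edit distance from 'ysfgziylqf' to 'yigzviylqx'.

Let D[i][j] be the edit distance between the first i characters of 'ysfgziylqf' and the first j characters of 'yigzviylqx', with D[i][0] = i, D[0][j] = j, and D[i][j] = D[i-1][j-1] if the characters match, else 1 + min(D[i-1][j], D[i][j-1], D[i-1][j-1]). Filling the table (rows: prefixes of 'ysfgziylqf', columns: prefixes of 'yigzviylqx'):
     ε  y  i  g  z  v  i  y  l  q  x
  ε  0  1  2  3  4  5  6  7  8  9 10
  y  1  0  1  2  3  4  5  6  7  8  9
  s  2  1  1  2  3  4  5  6  7  8  9
  f  3  2  2  2  3  4  5  6  7  8  9
  g  4  3  3  2  3  4  5  6  7  8  9
  z  5  4  4  3  2  3  4  5  6  7  8
  i  6  5  4  4  3  3  3  4  5  6  7
  y  7  6  5  5  4  4  4  3  4  5  6
  l  8  7  6  6  5  5  5  4  3  4  5
  q  9  8  7  7  6  6  6  5  4  3  4
  f 10  9  8  8  7  7  7  6  5  4  4
The bottom-right entry gives D[10][10] = 4, so no sequence of fewer than 4 edits works. Backtracking through the table gives one optimal edit sequence (4 edits):
  ysfgziylqf → yfgziylqf (del s @2)
  yfgziylqf → yigziylqf (sub f→i @2)
  yigziylqf → yigzviylqf (ins v @5)
  yigzviylqf → yigzviylqx (sub f→x @10)
Edit distance = 4.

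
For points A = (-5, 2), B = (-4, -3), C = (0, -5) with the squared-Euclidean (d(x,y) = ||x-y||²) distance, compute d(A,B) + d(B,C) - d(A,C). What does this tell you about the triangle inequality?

d(A,B) = 1² + 5² = 26, d(B,C) = 4² + 2² = 20, d(A,C) = 5² + 7² = 74.
d(A,B) + d(B,C) - d(A,C) = 26 + 20 - 74 = 46 - 74 = -28. This is < 0, so the triangle inequality FAILS for these points (squared-Euclidean is not a metric).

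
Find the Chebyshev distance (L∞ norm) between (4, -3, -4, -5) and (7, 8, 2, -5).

max(|x_i - y_i|) = max(|4 - 7|, |-3 - 8|, |-4 - 2|, |-5 - (-5)|) = max(3, 11, 6, 0) = 11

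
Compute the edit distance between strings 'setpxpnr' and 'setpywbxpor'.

Let D[i][j] be the edit distance between the first i characters of 'setpxpnr' and the first j characters of 'setpywbxpor', with D[i][0] = i, D[0][j] = j, and D[i][j] = D[i-1][j-1] if the characters match, else 1 + min(D[i-1][j], D[i][j-1], D[i-1][j-1]). Filling the table (rows: prefixes of 'setpxpnr', columns: prefixes of 'setpywbxpor'):
     ε  s  e  t  p  y  w  b  x  p  o  r
  ε  0  1  2  3  4  5  6  7  8  9 10 11
  s  1  0  1  2  3  4  5  6  7  8  9 10
  e  2  1  0  1  2  3  4  5  6  7  8  9
  t  3  2  1  0  1  2  3  4  5  6  7  8
  p  4  3  2  1  0  1  2  3  4  5  6  7
  x  5  4  3  2  1  1  2  3  3  4  5  6
  p  6  5  4  3  2  2  2  3  4  3  4  5
  n  7  6  5  4  3  3  3  3  4  4  4  5
  r  8  7  6  5  4  4  4  4  4  5  5  4
The bottom-right entry gives D[8][11] = 4, so no sequence of fewer than 4 edits works. Backtracking through the table gives one optimal edit sequence (4 edits):
  setpxpnr → setpyxpnr (ins y @5)
  setpyxpnr → setpywxpnr (ins w @6)
  setpywxpnr → setpywbxpnr (ins b @7)
  setpywbxpnr → setpywbxpor (sub n→o @10)
Edit distance = 4.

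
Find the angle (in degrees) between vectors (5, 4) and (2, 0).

With u = (5, 4), v = (2, 0):
u·v = 5·2 + 4·0 = 10 + 0 = 10.
|u| = √(5² + 4²) = √41, |v| = √(2² + 0²) = √4, so |u||v| = √(41·4) = √164.
cos θ = (u·v)/(|u||v|) = 10/√164 ≈ 0.780869
θ = arccos(0.780869) ≈ 38.66°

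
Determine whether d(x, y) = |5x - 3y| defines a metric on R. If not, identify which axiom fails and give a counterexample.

No. d fails symmetry: d(1, 9) = |5·1 - 3·9| = |-22| = 22, but d(9, 1) = |5·9 - 3·1| = |42| = 42. Since 22 ≠ 42, d(x,y) ≠ d(y,x) in general.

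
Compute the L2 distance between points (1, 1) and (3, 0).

(Σ|x_i - y_i|^2)^(1/2) = (|1 - 3|^2 + |1 - 0|^2)^(1/2)
= (2^2 + 1^2)^(1/2) = (4 + 1)^(1/2) = (5)^(1/2) ≈ 2.2361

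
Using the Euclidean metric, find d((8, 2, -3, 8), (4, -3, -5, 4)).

√(Σ(x_i - y_i)²) = √((8 - 4)² + (2 - (-3))² + (-3 - (-5))² + (8 - 4)²)
= √(4² + 5² + 2² + 4²) = √(16 + 25 + 4 + 16) = √61 ≈ 7.8102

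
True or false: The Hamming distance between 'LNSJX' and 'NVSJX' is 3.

Differing positions: 1, 2. Hamming distance = 2, so the claim that d_H = 3 is false.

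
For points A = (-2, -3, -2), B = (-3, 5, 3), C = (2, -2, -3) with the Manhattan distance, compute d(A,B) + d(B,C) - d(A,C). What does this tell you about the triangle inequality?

d(A,B) = 1 + 8 + 5 = 14, d(B,C) = 5 + 7 + 6 = 18, d(A,C) = 4 + 1 + 1 = 6.
d(A,B) + d(B,C) - d(A,C) = 14 + 18 - 6 = 32 - 6 = 26. This is ≥ 0, so the triangle inequality holds for these points.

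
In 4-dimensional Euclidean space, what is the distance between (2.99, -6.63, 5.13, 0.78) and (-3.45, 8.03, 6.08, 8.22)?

√(Σ(x_i - y_i)²) = √((2.99 - (-3.45))² + (-6.63 - 8.03)² + (5.13 - 6.08)² + (0.78 - 8.22)²)
= √(6.44² + (-14.66)² + (-0.95)² + (-7.44)²) = √(41.4736 + 214.9156 + 0.9025 + 55.3536) = √312.6453 ≈ 17.6818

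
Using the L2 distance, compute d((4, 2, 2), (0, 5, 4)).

(Σ|x_i - y_i|^2)^(1/2) = (|4 - 0|^2 + |2 - 5|^2 + |2 - 4|^2)^(1/2)
= (4^2 + 3^2 + 2^2)^(1/2) = (16 + 9 + 4)^(1/2) = (29)^(1/2) ≈ 5.3852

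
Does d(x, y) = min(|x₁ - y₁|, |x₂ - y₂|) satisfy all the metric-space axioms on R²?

No. d fails identity of indiscernibles: take x = (0, 0) and y = (0, 8). Then d(x,y) = min(|0 - 0|, |0 - 8|) = min(0, 8) = 0, yet x ≠ y.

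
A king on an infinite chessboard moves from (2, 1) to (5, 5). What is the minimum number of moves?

max(|x_i - y_i|) = max(|2 - 5|, |1 - 5|) = max(3, 4) = 4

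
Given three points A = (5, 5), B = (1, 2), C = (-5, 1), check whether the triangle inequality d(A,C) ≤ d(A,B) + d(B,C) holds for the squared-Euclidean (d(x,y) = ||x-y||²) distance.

d(A,B) = 4² + 3² = 25, d(B,C) = 6² + 1² = 37, d(A,C) = 10² + 4² = 116.
d(A,C) = 116 > 25 + 37 = 62. Triangle inequality is VIOLATED. (Squared-Euclidean is not a metric — this is a counterexample.)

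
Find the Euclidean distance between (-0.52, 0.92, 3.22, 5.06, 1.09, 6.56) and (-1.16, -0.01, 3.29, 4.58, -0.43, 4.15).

√(Σ(x_i - y_i)²) = √((-0.52 - (-1.16))² + (0.92 - (-0.01))² + (3.22 - 3.29)² + (5.06 - 4.58)² + (1.09 - (-0.43))² + (6.56 - 4.15)²)
= √(0.64² + 0.93² + (-0.07)² + 0.48² + 1.52² + 2.41²) = √(0.4096 + 0.8649 + 0.0049 + 0.2304 + 2.3104 + 5.8081) = √9.6283 ≈ 3.103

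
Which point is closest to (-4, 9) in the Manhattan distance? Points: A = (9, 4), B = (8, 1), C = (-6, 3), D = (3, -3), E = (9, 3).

Distances: d(A) = 18, d(B) = 20, d(C) = 8, d(D) = 19, d(E) = 19. Nearest: C = (-6, 3) with distance 8.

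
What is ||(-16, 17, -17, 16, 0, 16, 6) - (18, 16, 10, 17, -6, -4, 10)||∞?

max(|x_i - y_i|) = max(|-16 - 18|, |17 - 16|, |-17 - 10|, |16 - 17|, |0 - (-6)|, |16 - (-4)|, |6 - 10|) = max(34, 1, 27, 1, 6, 20, 4) = 34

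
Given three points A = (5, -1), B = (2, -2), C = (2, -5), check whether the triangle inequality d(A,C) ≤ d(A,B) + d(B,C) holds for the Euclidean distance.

d(A,B) = √(3² + 1²) = √10 ≈ 3.1623, d(B,C) = √(0² + 3²) = √9 = 3, d(A,C) = √(3² + 4²) = √25 = 5.
d(A,C) = 5 ≤ 3.1623 + 3 = 6.1623. Triangle inequality is satisfied.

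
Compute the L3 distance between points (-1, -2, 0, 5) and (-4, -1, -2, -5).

(Σ|x_i - y_i|^3)^(1/3) = (|-1 - (-4)|^3 + |-2 - (-1)|^3 + |0 - (-2)|^3 + |5 - (-5)|^3)^(1/3)
= (3^3 + 1^3 + 2^3 + 10^3)^(1/3) = (27 + 1 + 8 + 1000)^(1/3) = (1036)^(1/3) ≈ 10.1186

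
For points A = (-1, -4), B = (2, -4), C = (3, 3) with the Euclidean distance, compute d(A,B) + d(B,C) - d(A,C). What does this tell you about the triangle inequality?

d(A,B) = √(3² + 0²) = √9 = 3, d(B,C) = √(1² + 7²) = √50 ≈ 7.0711, d(A,C) = √(4² + 7²) = √65 ≈ 8.0623.
d(A,B) + d(B,C) - d(A,C) = 3 + 7.0711 - 8.0623 = 10.0711 - 8.0623 = 2.0088 (to 4 decimal places). This is ≥ 0, so the triangle inequality holds for these points.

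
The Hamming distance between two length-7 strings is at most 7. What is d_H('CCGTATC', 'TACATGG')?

Differing positions: 1, 2, 3, 4, 5, 6, 7. Hamming distance = 7. The maximum possible Hamming distance for length-7 strings is 7, so d_H/7 = 7/7 = 1.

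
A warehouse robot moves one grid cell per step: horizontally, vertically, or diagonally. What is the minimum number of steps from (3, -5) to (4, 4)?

max(|x_i - y_i|) = max(|3 - 4|, |-5 - 4|) = max(1, 9) = 9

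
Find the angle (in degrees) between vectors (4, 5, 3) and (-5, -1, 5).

With u = (4, 5, 3), v = (-5, -1, 5):
u·v = 4·(-5) + 5·(-1) + 3·5 = (-20) + (-5) + 15 = -10.
|u| = √(4² + 5² + 3²) = √50, |v| = √((-5)² + (-1)² + 5²) = √51, so |u||v| = √(50·51) = √2550.
cos θ = (u·v)/(|u||v|) = -10/√2550 ≈ -0.19803
θ = arccos(-0.19803) ≈ 101.42°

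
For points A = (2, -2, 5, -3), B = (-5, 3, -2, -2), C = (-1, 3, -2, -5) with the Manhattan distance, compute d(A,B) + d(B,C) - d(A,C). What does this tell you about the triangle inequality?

d(A,B) = 7 + 5 + 7 + 1 = 20, d(B,C) = 4 + 0 + 0 + 3 = 7, d(A,C) = 3 + 5 + 7 + 2 = 17.
d(A,B) + d(B,C) - d(A,C) = 20 + 7 - 17 = 27 - 17 = 10. This is ≥ 0, so the triangle inequality holds for these points.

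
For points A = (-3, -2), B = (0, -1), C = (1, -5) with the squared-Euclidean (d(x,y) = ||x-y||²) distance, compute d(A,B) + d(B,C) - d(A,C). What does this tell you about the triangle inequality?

d(A,B) = 3² + 1² = 10, d(B,C) = 1² + 4² = 17, d(A,C) = 4² + 3² = 25.
d(A,B) + d(B,C) - d(A,C) = 10 + 17 - 25 = 27 - 25 = 2. This is ≥ 0, so the triangle inequality holds for these points.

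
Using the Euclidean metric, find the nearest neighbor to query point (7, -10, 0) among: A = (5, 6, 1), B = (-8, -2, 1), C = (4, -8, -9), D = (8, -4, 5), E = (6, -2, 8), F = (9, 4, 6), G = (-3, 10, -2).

Distances: d(A) ≈ 16.1555, d(B) ≈ 17.0294, d(C) ≈ 9.6954, d(D) ≈ 7.874, d(E) ≈ 11.3578, d(F) ≈ 15.3623, d(G) ≈ 22.4499. Nearest: D = (8, -4, 5) with distance 7.874.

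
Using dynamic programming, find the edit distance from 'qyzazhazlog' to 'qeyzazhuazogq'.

Let D[i][j] be the edit distance between the first i characters of 'qyzazhazlog' and the first j characters of 'qeyzazhuazogq', with D[i][0] = i, D[0][j] = j, and D[i][j] = D[i-1][j-1] if the characters match, else 1 + min(D[i-1][j], D[i][j-1], D[i-1][j-1]). Filling the table (rows: prefixes of 'qyzazhazlog', columns: prefixes of 'qeyzazhuazogq'):
     ε  q  e  y  z  a  z  h  u  a  z  o  g  q
  ε  0  1  2  3  4  5  6  7  8  9 10 11 12 13
  q  1  0  1  2  3  4  5  6  7  8  9 10 11 12
  y  2  1  1  1  2  3  4  5  6  7  8  9 10 11
  z  3  2  2  2  1  2  3  4  5  6  7  8  9 10
  a  4  3  3  3  2  1  2  3  4  5  6  7  8  9
  z  5  4  4  4  3  2  1  2  3  4  5  6  7  8
  h  6  5  5  5  4  3  2  1  2  3  4  5  6  7
  a  7  6  6  6  5  4  3  2  2  2  3  4  5  6
  z  8  7  7  7  6  5  4  3  3  3  2  3  4  5
  l  9  8  8  8  7  6  5  4  4  4  3  3  4  5
  o 10  9  9  9  8  7  6  5  5  5  4  3  4  5
  g 11 10 10 10  9  8  7  6  6  6  5  4  3  4
The bottom-right entry gives D[11][13] = 4, so no sequence of fewer than 4 edits works. Backtracking through the table gives one optimal edit sequence (4 edits):
  qyzazhazlog → qeyzazhazlog (ins e @2)
  qeyzazhazlog → qeyzazhuazlog (ins u @8)
  qeyzazhuazlog → qeyzazhuazog (del l @11)
  qeyzazhuazog → qeyzazhuazogq (ins q @13)
Edit distance = 4.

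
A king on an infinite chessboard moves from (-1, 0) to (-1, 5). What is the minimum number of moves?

max(|x_i - y_i|) = max(|-1 - (-1)|, |0 - 5|) = max(0, 5) = 5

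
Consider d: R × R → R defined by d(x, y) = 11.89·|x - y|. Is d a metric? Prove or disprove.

Yes. Since |x - y| is a metric on R and 11.89 > 0, the positive scalar multiple 11.89·|x - y| is also a metric: scaling by a positive constant preserves non-negativity, identity (d=0 ⟺ |x-y|=0 ⟺ x=y), symmetry, and the triangle inequality.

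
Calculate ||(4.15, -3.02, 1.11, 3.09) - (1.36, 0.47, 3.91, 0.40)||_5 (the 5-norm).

(Σ|x_i - y_i|^5)^(1/5) = (|4.15 - 1.36|^5 + |-3.02 - 0.47|^5 + |1.11 - 3.91|^5 + |3.09 - 0.4|^5)^(1/5)
= (2.79^5 + 3.49^5 + 2.8^5 + 2.69^5)^(1/5) ≈ (169.0523 + 517.7584 + 172.1037 + 140.8515)^(1/5) = (999.7659)^(1/5) ≈ 3.9809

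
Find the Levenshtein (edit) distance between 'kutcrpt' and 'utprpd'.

Let D[i][j] be the edit distance between the first i characters of 'kutcrpt' and the first j characters of 'utprpd', with D[i][0] = i, D[0][j] = j, and D[i][j] = D[i-1][j-1] if the characters match, else 1 + min(D[i-1][j], D[i][j-1], D[i-1][j-1]). Filling the table (rows: prefixes of 'kutcrpt', columns: prefixes of 'utprpd'):
     ε  u  t  p  r  p  d
  ε  0  1  2  3  4  5  6
  k  1  1  2  3  4  5  6
  u  2  1  2  3  4  5  6
  t  3  2  1  2  3  4  5
  c  4  3  2  2  3  4  5
  r  5  4  3  3  2  3  4
  p  6  5  4  3  3  2  3
  t  7  6  5  4  4  3  3
The bottom-right entry gives D[7][6] = 3, so no sequence of fewer than 3 edits works. Backtracking through the table gives one optimal edit sequence (3 edits):
  kutcrpt → utcrpt (del k @1)
  utcrpt → utprpt (sub c→p @3)
  utprpt → utprpd (sub t→d @6)
Edit distance = 3.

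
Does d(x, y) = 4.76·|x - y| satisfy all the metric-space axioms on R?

Yes. Since |x - y| is a metric on R and 4.76 > 0, the positive scalar multiple 4.76·|x - y| is also a metric: scaling by a positive constant preserves non-negativity, identity (d=0 ⟺ |x-y|=0 ⟺ x=y), symmetry, and the triangle inequality.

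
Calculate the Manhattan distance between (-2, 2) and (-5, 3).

Σ|x_i - y_i| = |-2 - (-5)| + |2 - 3| = 3 + 1 = 4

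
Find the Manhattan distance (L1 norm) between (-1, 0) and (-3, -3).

Σ|x_i - y_i| = |-1 - (-3)| + |0 - (-3)| = 2 + 3 = 5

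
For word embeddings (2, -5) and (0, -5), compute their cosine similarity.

With u = (2, -5), v = (0, -5):
u·v = 2·0 + (-5)·(-5) = 0 + 25 = 25.
|u| = √(2² + (-5)²) = √29, |v| = √(0² + (-5)²) = √25, so |u||v| = √(29·25) = √725.
cos θ = (u·v)/(|u||v|) = 25/√725 ≈ 0.9285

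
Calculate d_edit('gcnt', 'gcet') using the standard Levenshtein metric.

Let D[i][j] be the edit distance between the first i characters of 'gcnt' and the first j characters of 'gcet', with D[i][0] = i, D[0][j] = j, and D[i][j] = D[i-1][j-1] if the characters match, else 1 + min(D[i-1][j], D[i][j-1], D[i-1][j-1]). Filling the table (rows: prefixes of 'gcnt', columns: prefixes of 'gcet'):
     ε  g  c  e  t
  ε  0  1  2  3  4
  g  1  0  1  2  3
  c  2  1  0  1  2
  n  3  2  1  1  2
  t  4  3  2  2  1
The bottom-right entry gives D[4][4] = 1, so no sequence of fewer than 1 edit works. Backtracking through the table gives one optimal edit sequence (1 edit):
  gcnt → gcet (sub n→e @3)
Edit distance = 1.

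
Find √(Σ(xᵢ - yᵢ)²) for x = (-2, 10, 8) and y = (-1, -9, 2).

√(Σ(x_i - y_i)²) = √((-2 - (-1))² + (10 - (-9))² + (8 - 2)²)
= √((-1)² + 19² + 6²) = √(1 + 361 + 36) = √398 ≈ 19.9499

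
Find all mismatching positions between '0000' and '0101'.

Differing positions: 2, 4. Hamming distance = 2.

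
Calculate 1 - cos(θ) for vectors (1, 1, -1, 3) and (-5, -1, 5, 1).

With u = (1, 1, -1, 3), v = (-5, -1, 5, 1):
u·v = 1·(-5) + 1·(-1) + (-1)·5 + 3·1 = (-5) + (-1) + (-5) + 3 = -8.
|u| = √(1² + 1² + (-1)² + 3²) = √12, |v| = √((-5)² + (-1)² + 5² + 1²) = √52, so |u||v| = √(12·52) = √624.
cos θ = (u·v)/(|u||v|) = -8/√624 ≈ -0.3203
Cosine distance = 1 - cos θ ≈ 1 - (-0.3203) = 1.3203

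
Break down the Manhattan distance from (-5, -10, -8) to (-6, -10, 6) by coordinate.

Σ|x_i - y_i| = |-5 - (-6)| + |-10 - (-10)| + |-8 - 6| = 1 + 0 + 14 = 15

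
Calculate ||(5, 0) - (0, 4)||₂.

√(Σ(x_i - y_i)²) = √((5 - 0)² + (0 - 4)²)
= √(5² + (-4)²) = √(25 + 16) = √41 ≈ 6.4031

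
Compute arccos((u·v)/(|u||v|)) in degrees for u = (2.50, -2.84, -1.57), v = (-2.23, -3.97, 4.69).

With u = (2.50, -2.84, -1.57), v = (-2.23, -3.97, 4.69):
u·v = 2.5·(-2.23) + (-2.84)·(-3.97) + (-1.57)·4.69 = (-5.575) + 11.2748 + (-7.3633) = -1.6635.
|u| = √(2.5² + (-2.84)² + (-1.57)²) = √(6.25 + 8.0656 + 2.4649) = √16.7805, |v| = √((-2.23)² + (-3.97)² + 4.69²) = √(4.9729 + 15.7609 + 21.9961) = √42.7299.
cos θ = (u·v)/(|u||v|) = -1.6635/(√16.7805·√42.7299) ≈ -0.062123
θ = arccos(-0.062123) ≈ 93.56°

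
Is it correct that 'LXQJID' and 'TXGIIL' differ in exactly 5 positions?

Differing positions: 1, 3, 4, 6. Hamming distance = 4, so the claim that d_H = 5 is false.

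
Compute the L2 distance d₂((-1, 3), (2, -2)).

√(Σ(x_i - y_i)²) = √((-1 - 2)² + (3 - (-2))²)
= √((-3)² + 5²) = √(9 + 25) = √34 ≈ 5.831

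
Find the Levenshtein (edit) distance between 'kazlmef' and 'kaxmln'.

Let D[i][j] be the edit distance between the first i characters of 'kazlmef' and the first j characters of 'kaxmln', with D[i][0] = i, D[0][j] = j, and D[i][j] = D[i-1][j-1] if the characters match, else 1 + min(D[i-1][j], D[i][j-1], D[i-1][j-1]). Filling the table (rows: prefixes of 'kazlmef', columns: prefixes of 'kaxmln'):
     ε  k  a  x  m  l  n
  ε  0  1  2  3  4  5  6
  k  1  0  1  2  3  4  5
  a  2  1  0  1  2  3  4
  z  3  2  1  1  2  3  4
  l  4  3  2  2  2  2  3
  m  5  4  3  3  2  3  3
  e  6  5  4  4  3  3  4
  f  7  6  5  5  4  4  4
The bottom-right entry gives D[7][6] = 4, so no sequence of fewer than 4 edits works. Backtracking through the table gives one optimal edit sequence (4 edits):
  kazlmef → kalmef (del z @3)
  kalmef → kaxmef (sub l→x @3)
  kaxmef → kaxmlf (sub e→l @5)
  kaxmlf → kaxmln (sub f→n @6)
Edit distance = 4.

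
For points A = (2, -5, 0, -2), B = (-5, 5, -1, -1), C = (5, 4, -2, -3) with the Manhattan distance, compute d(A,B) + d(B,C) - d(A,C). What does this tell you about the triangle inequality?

d(A,B) = 7 + 10 + 1 + 1 = 19, d(B,C) = 10 + 1 + 1 + 2 = 14, d(A,C) = 3 + 9 + 2 + 1 = 15.
d(A,B) + d(B,C) - d(A,C) = 19 + 14 - 15 = 33 - 15 = 18. This is ≥ 0, so the triangle inequality holds for these points.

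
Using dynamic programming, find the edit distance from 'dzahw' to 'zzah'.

Let D[i][j] be the edit distance between the first i characters of 'dzahw' and the first j characters of 'zzah', with D[i][0] = i, D[0][j] = j, and D[i][j] = D[i-1][j-1] if the characters match, else 1 + min(D[i-1][j], D[i][j-1], D[i-1][j-1]). Filling the table (rows: prefixes of 'dzahw', columns: prefixes of 'zzah'):
     ε  z  z  a  h
  ε  0  1  2  3  4
  d  1  1  2  3  4
  z  2  1  1  2  3
  a  3  2  2  1  2
  h  4  3  3  2  1
  w  5  4  4  3  2
The bottom-right entry gives D[5][4] = 2, so no sequence of fewer than 2 edits works. Backtracking through the table gives one optimal edit sequence (2 edits):
  dzahw → zzahw (sub d→z @1)
  zzahw → zzah (del w @5)
Edit distance = 2.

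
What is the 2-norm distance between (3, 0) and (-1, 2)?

(Σ|x_i - y_i|^2)^(1/2) = (|3 - (-1)|^2 + |0 - 2|^2)^(1/2)
= (4^2 + 2^2)^(1/2) = (16 + 4)^(1/2) = (20)^(1/2) ≈ 4.4721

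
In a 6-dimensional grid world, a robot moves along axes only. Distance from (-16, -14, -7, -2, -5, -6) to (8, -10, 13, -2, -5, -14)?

Σ|x_i - y_i| = |-16 - 8| + |-14 - (-10)| + |-7 - 13| + |-2 - (-2)| + |-5 - (-5)| + |-6 - (-14)| = 24 + 4 + 20 + 0 + 0 + 8 = 56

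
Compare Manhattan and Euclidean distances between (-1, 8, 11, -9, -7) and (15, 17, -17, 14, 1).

L1 = |-1 - 15| + |8 - 17| + |11 - (-17)| + |-9 - 14| + |-7 - 1| = 16 + 9 + 28 + 23 + 8 = 84
L2 = √(16² + 9² + 28² + 23² + 8²) = √1714 ≈ 41.4005
L1 ≥ L2 always (equality iff movement is along one axis); L1 > L2 here.
Ratio L1/L2 = 84/√1714 ≈ 2.029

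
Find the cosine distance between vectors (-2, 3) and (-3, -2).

With u = (-2, 3), v = (-3, -2):
u·v = (-2)·(-3) + 3·(-2) = 6 + (-6) = 0.
|u| = √((-2)² + 3²) = √13, |v| = √((-3)² + (-2)²) = √13, so |u||v| = √(13·13) = √169 = 13.
cos θ = (u·v)/(|u||v|) = 0/13 = 0
Cosine distance = 1 - cos θ = 1 - 0 = 1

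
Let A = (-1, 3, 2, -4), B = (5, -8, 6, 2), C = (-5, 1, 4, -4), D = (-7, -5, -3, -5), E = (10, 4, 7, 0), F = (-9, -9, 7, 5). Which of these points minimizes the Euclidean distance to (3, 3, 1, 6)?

Distances: d(A) ≈ 10.8167, d(B) ≈ 12.8841, d(C) ≈ 13.3041, d(D) ≈ 17.3494, d(E) ≈ 11.0454, d(F) ≈ 18.0278. Nearest: A = (-1, 3, 2, -4) with distance 10.8167.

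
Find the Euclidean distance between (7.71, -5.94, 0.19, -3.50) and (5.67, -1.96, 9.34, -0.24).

√(Σ(x_i - y_i)²) = √((7.71 - 5.67)² + (-5.94 - (-1.96))² + (0.19 - 9.34)² + (-3.5 - (-0.24))²)
= √(2.04² + (-3.98)² + (-9.15)² + (-3.26)²) = √(4.1616 + 15.8404 + 83.7225 + 10.6276) = √114.3521 ≈ 10.6936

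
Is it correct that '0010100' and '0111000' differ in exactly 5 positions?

Differing positions: 2, 4, 5. Hamming distance = 3, so the claim that d_H = 5 is false.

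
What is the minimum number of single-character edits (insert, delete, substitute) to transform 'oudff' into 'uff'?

Let D[i][j] be the edit distance between the first i characters of 'oudff' and the first j characters of 'uff', with D[i][0] = i, D[0][j] = j, and D[i][j] = D[i-1][j-1] if the characters match, else 1 + min(D[i-1][j], D[i][j-1], D[i-1][j-1]). Filling the table (rows: prefixes of 'oudff', columns: prefixes of 'uff'):
     ε  u  f  f
  ε  0  1  2  3
  o  1  1  2  3
  u  2  1  2  3
  d  3  2  2  3
  f  4  3  2  2
  f  5  4  3  2
The bottom-right entry gives D[5][3] = 2, so no sequence of fewer than 2 edits works. Backtracking through the table gives one optimal edit sequence (2 edits):
  oudff → udff (del o @1)
  udff → uff (del d @2)
Edit distance = 2.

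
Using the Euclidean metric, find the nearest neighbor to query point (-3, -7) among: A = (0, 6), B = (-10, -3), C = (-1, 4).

Distances: d(A) ≈ 13.3417, d(B) ≈ 8.0623, d(C) ≈ 11.1803. Nearest: B = (-10, -3) with distance 8.0623.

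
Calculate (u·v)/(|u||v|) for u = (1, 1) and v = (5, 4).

With u = (1, 1), v = (5, 4):
u·v = 1·5 + 1·4 = 5 + 4 = 9.
|u| = √(1² + 1²) = √2, |v| = √(5² + 4²) = √41, so |u||v| = √(2·41) = √82.
cos θ = (u·v)/(|u||v|) = 9/√82 ≈ 0.9939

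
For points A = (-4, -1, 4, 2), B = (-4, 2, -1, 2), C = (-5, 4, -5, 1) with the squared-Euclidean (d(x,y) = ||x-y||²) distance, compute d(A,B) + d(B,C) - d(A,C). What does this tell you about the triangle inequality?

d(A,B) = 0² + 3² + 5² + 0² = 34, d(B,C) = 1² + 2² + 4² + 1² = 22, d(A,C) = 1² + 5² + 9² + 1² = 108.
d(A,B) + d(B,C) - d(A,C) = 34 + 22 - 108 = 56 - 108 = -52. This is < 0, so the triangle inequality FAILS for these points (squared-Euclidean is not a metric).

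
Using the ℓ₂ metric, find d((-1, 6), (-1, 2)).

√(Σ(x_i - y_i)²) = √((-1 - (-1))² + (6 - 2)²)
= √(0² + 4²) = √(0 + 16) = √16 = 4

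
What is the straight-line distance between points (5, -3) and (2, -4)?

√(Σ(x_i - y_i)²) = √((5 - 2)² + (-3 - (-4))²)
= √(3² + 1²) = √(9 + 1) = √10 ≈ 3.1623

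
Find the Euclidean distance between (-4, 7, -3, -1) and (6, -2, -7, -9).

√(Σ(x_i - y_i)²) = √((-4 - 6)² + (7 - (-2))² + (-3 - (-7))² + (-1 - (-9))²)
= √((-10)² + 9² + 4² + 8²) = √(100 + 81 + 16 + 64) = √261 ≈ 16.1555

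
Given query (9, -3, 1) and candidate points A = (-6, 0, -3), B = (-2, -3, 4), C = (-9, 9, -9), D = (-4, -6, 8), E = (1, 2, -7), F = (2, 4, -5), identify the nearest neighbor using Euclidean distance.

Distances: d(A) ≈ 15.8114, d(B) ≈ 11.4018, d(C) ≈ 23.8328, d(D) ≈ 15.0665, d(E) ≈ 12.3693, d(F) ≈ 11.5758. Nearest: B = (-2, -3, 4) with distance 11.4018.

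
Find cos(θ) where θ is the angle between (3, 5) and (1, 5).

With u = (3, 5), v = (1, 5):
u·v = 3·1 + 5·5 = 3 + 25 = 28.
|u| = √(3² + 5²) = √34, |v| = √(1² + 5²) = √26, so |u||v| = √(34·26) = √884.
cos θ = (u·v)/(|u||v|) = 28/√884 ≈ 0.9417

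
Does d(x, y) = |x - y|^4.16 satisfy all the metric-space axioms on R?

No. d(x,y) = |x-y|^4.16 fails the triangle inequality since p = 4.16 > 1. Counterexample: x = -2, y = 4, z = 14. d(x,z) = |-2 - 14|^4.16 = 16^4.16 ≈ 102126.6598, but d(x,y) + d(y,z) = 6^4.16 + 10^4.16 ≈ 1726.2719 + 14454.3977 = 16180.6696. Since 102126.6598 > 16180.6696, the triangle inequality is violated.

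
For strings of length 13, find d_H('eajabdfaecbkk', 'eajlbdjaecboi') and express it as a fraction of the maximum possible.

Differing positions: 4, 7, 12, 13. Hamming distance = 4. The maximum possible Hamming distance for length-13 strings is 13, so d_H/13 = 4/13 ≈ 0.3077.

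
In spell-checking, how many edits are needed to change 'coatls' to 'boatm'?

Let D[i][j] be the edit distance between the first i characters of 'coatls' and the first j characters of 'boatm', with D[i][0] = i, D[0][j] = j, and D[i][j] = D[i-1][j-1] if the characters match, else 1 + min(D[i-1][j], D[i][j-1], D[i-1][j-1]). Filling the table (rows: prefixes of 'coatls', columns: prefixes of 'boatm'):
     ε  b  o  a  t  m
  ε  0  1  2  3  4  5
  c  1  1  2  3  4  5
  o  2  2  1  2  3  4
  a  3  3  2  1  2  3
  t  4  4  3  2  1  2
  l  5  5  4  3  2  2
  s  6  6  5  4  3  3
The bottom-right entry gives D[6][5] = 3, so no sequence of fewer than 3 edits works. Backtracking through the table gives one optimal edit sequence (3 edits):
  coatls → boatls (sub c→b @1)
  boatls → boats (del l @5)
  boats → boatm (sub s→m @5)
Edit distance = 3.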